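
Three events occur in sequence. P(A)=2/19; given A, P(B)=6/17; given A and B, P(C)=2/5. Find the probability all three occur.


P(A∩B∩C) = P(A) * P(B|A) * P(C|A∩B)
= 2/19 * 6/17 * 2/5
= 12/323 * 2/5 = 24/1615

24/1615


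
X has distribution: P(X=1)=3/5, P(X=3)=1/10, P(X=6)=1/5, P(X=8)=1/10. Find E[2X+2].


E[2X+2] = sum(g(x)*P(x))
= 4*3/5 + 8*1/10 + 14*1/5 + 18*1/10
= 39/5

39/5


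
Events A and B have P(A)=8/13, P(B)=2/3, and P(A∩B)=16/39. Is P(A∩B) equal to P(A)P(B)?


P(A)*P(B) = 8/13*2/3 = 16/39
P(A∩B) = 16/39, which equals P(A)P(B), so independent

Yes, A and B are independent


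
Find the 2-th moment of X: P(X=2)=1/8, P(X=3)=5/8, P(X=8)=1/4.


E[X^2] = sum(x^2 * P(x))
= 4*1/8 + 9*5/8 + 64*1/4
= 177/8

177/8


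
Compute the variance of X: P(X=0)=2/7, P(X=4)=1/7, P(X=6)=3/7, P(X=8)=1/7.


E[X] = 30/7, E[X^2] = 188/7
Var(X) = E[X^2] - (E[X])^2 = 188/7 - (30/7)^2 = 416/49

416/49


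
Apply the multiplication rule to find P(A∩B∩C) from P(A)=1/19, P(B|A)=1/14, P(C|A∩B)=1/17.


P(A∩B∩C) = P(A) * P(B|A) * P(C|A∩B)
= 1/19 * 1/14 * 1/17
= 1/266 * 1/17 = 1/4522

1/4522


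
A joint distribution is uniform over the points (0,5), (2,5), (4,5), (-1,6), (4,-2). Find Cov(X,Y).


E[X]=9/5, E[Y]=19/5, E[XY]=16/5
Cov(X,Y) = E[XY] - E[X]E[Y] = 16/5 - 9/5*19/5 = -91/25

-91/25


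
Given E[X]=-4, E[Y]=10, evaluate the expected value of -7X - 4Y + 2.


E[-7X - 4Y + 2] = -7*E[X] - 4*E[Y] + 2
= (-7)*(-4) + (-4)*(10) + (2)
= 28 - 40 + 2 = -10

-10


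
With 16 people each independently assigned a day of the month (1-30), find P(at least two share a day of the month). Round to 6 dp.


P(all different) = prod((30-i)/30 for i=0..15) = 0.007068
P(at least one match) = 1 - 0.007068 = 0.992932

0.992932


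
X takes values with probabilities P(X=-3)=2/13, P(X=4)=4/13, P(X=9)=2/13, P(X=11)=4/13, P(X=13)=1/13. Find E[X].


E[X] = sum(x * P(x))
= -3*2/13 + 4*4/13 + 9*2/13 + 11*4/13 + 13*1/13
= 85/13

85/13


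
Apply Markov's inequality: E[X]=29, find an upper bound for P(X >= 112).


Markov: P(X >= a) <= E[X]/a
P(X >= 112) <= 29/112

29/112


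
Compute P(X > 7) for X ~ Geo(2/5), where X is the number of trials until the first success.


P(X > 7) = P(first 7 trials all fail) = (1-p)^7 = (3/5)^7 = 2187/78125

2187/78125


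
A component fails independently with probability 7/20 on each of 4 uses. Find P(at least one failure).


P(at least one) = 1 - P(none)
P(none) = (1 - 7/20)^4 = (13/20)^4 = 28561/160000
P(at least one) = 1 - 28561/160000 = 131439/160000

131439/160000


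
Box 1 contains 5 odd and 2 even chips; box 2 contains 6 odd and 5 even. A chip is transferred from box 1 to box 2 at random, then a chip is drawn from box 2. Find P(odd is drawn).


P(transfer odd) = 5/7; P(transfer even) = 2/7
If odd transferred: Urn II has 7 odd of 12, so P(odd|odd moved) = 7/12
If even transferred: Urn II has 6 odd of 12, so P(odd|even moved) = 1/2
By total probability: P(odd) = 5/7*7/12 + 2/7*1/2 = 47/84

47/84


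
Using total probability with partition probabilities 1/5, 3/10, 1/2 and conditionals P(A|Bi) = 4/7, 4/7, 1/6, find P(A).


P(A) = P(A|B1)P(B1) + P(A|B2)P(B2) + P(A|B3)P(B3)
= 4/7*1/5 + 4/7*3/10 + 1/6*1/2
= 4/35 + 6/35 + 1/12 = 31/84

31/84


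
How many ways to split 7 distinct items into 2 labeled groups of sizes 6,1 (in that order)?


7! = 5040
Denominator: 6!=720 * 1!=1
Coefficient = 5040 / 720 = 7

7


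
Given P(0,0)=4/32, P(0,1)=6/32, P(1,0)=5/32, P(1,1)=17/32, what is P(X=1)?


P(X=1) = P(1,0)+P(1,1) = 5/32 + 17/32 = 22/32 = 11/16

11/16


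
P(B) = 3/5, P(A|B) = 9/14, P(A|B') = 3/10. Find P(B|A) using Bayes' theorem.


P(A) = P(A|B)P(B) + P(A|B')P(B') = 9/14*3/5 + 3/10*2/5 = 177/350
P(B|A) = P(A|B)P(B)/P(A) = (27/70)/(177/350) = 45/59

45/59


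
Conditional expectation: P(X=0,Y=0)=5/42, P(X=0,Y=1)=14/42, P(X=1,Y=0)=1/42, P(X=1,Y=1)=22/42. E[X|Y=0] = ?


P(Y=0) = 6/42
E[X|Y=0] = (0*5 + 1*1)/6 = 1/6

1/6


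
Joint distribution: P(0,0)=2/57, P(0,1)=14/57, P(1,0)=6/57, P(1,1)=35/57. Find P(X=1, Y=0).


Read from table: P(X=1, Y=0) = 6/57 = 2/19

2/19


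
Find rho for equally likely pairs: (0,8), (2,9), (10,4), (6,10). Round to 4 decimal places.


Cov(X,Y) = -5.3750, Var(X) = 14.7500, Var(Y) = 5.1875
rho = Cov/(sqrt(VarX)*sqrt(VarY)) = -0.6145

-0.6145


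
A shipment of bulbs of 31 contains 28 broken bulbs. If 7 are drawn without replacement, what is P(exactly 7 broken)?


P(X=7) = C(28,7)*C(3,0) / C(31,7)
= 1184040*1 / 2629575
= 1184040/2629575 = 2024/4495

2024/4495


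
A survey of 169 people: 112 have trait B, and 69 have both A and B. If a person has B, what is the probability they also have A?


P(A|B) = P(A∩B)/P(B) = (69/169)/(112/169) = 69/112

69/112


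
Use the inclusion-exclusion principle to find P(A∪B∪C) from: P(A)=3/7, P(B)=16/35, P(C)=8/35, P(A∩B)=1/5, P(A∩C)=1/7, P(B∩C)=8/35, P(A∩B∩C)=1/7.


P(A∪B∪C) = P(A)+P(B)+P(C) - P(AB)-P(AC)-P(BC) + P(ABC)
= 3/7+16/35+8/35 - 1/5-1/7-8/35 + 1/7
= 24/35

24/35


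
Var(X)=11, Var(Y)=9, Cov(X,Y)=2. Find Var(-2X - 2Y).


Var(-2X - 2Y) = (-2)^2*Var(X) + (-2)^2*Var(Y) + 2*(-2)*(-2)*Cov(X,Y)
= 4*11 + 4*9 + 8*2
= 44 + 36 + 16 = 96

96


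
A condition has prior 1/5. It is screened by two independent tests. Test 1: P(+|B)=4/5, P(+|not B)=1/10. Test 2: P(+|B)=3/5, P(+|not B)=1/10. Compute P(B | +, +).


After test 1: P(+) = 4/5*1/5 + 1/10*4/5 = 6/25
P(B|+) = (4/25)/(6/25) = 2/3
After test 2 (use post1 as new prior): P(+) = 3/5*2/3 + 1/10*1/3 = 13/30
P(B|+,+) = (2/5)/(13/30) = 12/13

12/13


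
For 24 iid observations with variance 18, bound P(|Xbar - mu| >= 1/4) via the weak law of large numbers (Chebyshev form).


Var(Xbar) = Var(X)/n = 18/24
Chebyshev: P(|Xbar-mu| >= 1/4) <= Var(Xbar)/(1/4)^2 = (3/4)/(1/16) = 12
Bound exceeds 1, so trivial bound: 1

1


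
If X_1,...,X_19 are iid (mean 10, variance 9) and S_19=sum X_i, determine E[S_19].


E[S_n] = n*E[X_1] = 19*10 = 190

190


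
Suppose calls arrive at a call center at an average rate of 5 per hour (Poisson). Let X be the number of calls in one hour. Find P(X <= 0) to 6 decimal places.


P(X<=0) = e^(-5)*5^0/0!
≈ 0.0067379470
≈ 0.006738

0.006738


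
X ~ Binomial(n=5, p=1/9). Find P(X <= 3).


P(X<=3) = P(X=0) + P(X=1) + P(X=2) + P(X=3)
= 32768/59049 + 20480/59049 + 5120/59049 + 640/59049
= 59008/59049

59008/59049


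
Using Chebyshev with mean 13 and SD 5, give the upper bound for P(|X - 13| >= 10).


k = 10/5 = 2
Chebyshev: P(|X-mu| >= k*sigma) <= 1/k^2 = 1/2^2 = 1/4

1/4


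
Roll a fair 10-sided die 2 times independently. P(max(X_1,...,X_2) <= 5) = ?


P(max <= 5) = P(all X_i <= 5) = (P(X_1 <= 5))^2
= (5/10)^2 = (1/2)^2 = 1/4

1/4


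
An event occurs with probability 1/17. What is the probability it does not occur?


P(A') = 1 - P(A) = 1 - 1/17 = 16/17

16/17


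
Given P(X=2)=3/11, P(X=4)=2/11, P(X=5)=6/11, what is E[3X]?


E[3X] = sum(g(x)*P(x))
= 6*3/11 + 12*2/11 + 15*6/11
= 12

12


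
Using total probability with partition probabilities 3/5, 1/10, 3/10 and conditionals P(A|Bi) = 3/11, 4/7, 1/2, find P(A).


P(A) = P(A|B1)P(B1) + P(A|B2)P(B2) + P(A|B3)P(B3)
= 3/11*3/5 + 4/7*1/10 + 1/2*3/10
= 9/55 + 2/35 + 3/20 = 571/1540

571/1540


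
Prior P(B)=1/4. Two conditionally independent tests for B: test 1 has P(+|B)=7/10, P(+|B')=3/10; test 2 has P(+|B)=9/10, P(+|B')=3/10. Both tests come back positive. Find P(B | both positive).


After test 1: P(+) = 7/10*1/4 + 3/10*3/4 = 2/5
P(B|+) = (7/40)/(2/5) = 7/16
After test 2 (use post1 as new prior): P(+) = 9/10*7/16 + 3/10*9/16 = 9/16
P(B|+,+) = (63/160)/(9/16) = 7/10

7/10


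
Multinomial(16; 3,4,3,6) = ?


16! = 20922789888000
Denominator: 3!=6 * 4!=24 * 3!=6 * 6!=720
Coefficient = 20922789888000 / 622080 = 33633600

33633600


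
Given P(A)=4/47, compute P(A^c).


P(A') = 1 - P(A) = 1 - 4/47 = 43/47

43/47


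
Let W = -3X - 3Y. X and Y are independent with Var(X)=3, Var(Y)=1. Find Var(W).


Independence => Cov(X,Y)=0
Var(-3X - 3Y) = (-3)^2*Var(X) + (-3)^2*Var(Y)
= 9*3 + 9*1 = 36

36


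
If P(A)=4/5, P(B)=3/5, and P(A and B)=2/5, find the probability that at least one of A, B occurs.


P(A∪B) = P(A) + P(B) - P(A∩B)
= 4/5 + 3/5 - 2/5 = 1

1


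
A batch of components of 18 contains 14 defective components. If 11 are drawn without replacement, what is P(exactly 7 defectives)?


P(X=7) = C(14,7)*C(4,4) / C(18,11)
= 3432*1 / 31824
= 3432/31824 = 11/102

11/102


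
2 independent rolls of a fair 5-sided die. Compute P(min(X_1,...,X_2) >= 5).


P(min >= 5) = P(all X_i >= 5) = (P(X_1 >= 5))^2
= (1/5)^2 = 1/25

1/25


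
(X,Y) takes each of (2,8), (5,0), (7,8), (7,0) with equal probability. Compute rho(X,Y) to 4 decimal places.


Cov(X,Y) = -3.0000, Var(X) = 4.1875, Var(Y) = 16.0000
rho = Cov/(sqrt(VarX)*sqrt(VarY)) = -0.3665

-0.3665


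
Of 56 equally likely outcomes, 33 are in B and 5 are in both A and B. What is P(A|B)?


P(A|B) = P(A∩B)/P(B) = (5/56)/(33/56) = 5/33

5/33


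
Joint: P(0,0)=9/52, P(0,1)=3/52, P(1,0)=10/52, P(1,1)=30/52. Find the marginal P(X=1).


P(X=1) = P(1,0)+P(1,1) = 10/52 + 30/52 = 40/52 = 10/13

10/13


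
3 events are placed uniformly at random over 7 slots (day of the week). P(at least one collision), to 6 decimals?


P(all different) = prod((7-i)/7 for i=0..2) = 0.612245
P(at least one match) = 1 - 0.612245 = 0.387755

0.387755


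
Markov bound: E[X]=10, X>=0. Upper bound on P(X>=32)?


Markov: P(X >= a) <= E[X]/a
P(X >= 32) <= 10/32 = 5/16

5/16


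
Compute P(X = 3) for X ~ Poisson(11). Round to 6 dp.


P(X=3) = e^(-11) * 11^3 / 3!
≈ 0.00001670170079 * 1331 / 6
≈ 0.003705

0.003705


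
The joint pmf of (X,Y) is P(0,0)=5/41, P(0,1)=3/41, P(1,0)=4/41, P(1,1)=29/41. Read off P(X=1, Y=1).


Read from table: P(X=1, Y=1) = 29/41

29/41


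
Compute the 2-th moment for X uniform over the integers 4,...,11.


E[X^2] = (1/8) * sum(x^2 for x=4..11)
= 492/8 = 123/2

123/2


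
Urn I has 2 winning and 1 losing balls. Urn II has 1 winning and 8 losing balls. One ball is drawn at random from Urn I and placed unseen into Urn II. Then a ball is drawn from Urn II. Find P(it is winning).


P(transfer winning) = 2/3; P(transfer losing) = 1/3
If winning transferred: Urn II has 2 winning of 10, so P(winning|winning moved) = 1/5
If losing transferred: Urn II has 1 winning of 10, so P(winning|losing moved) = 1/10
By total probability: P(winning) = 2/3*1/5 + 1/3*1/10 = 1/6

1/6


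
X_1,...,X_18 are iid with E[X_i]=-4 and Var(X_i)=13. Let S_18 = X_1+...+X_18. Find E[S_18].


E[S_n] = n*E[X_1] = 18*-4 = -72

-72


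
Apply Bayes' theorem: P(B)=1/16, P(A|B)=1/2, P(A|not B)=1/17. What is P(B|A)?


P(A) = P(A|B)P(B) + P(A|B')P(B') = 1/2*1/16 + 1/17*15/16 = 47/544
P(B|A) = P(A|B)P(B)/P(A) = (1/32)/(47/544) = 17/47

17/47


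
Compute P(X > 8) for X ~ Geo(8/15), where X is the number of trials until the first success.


P(X > 8) = P(first 8 trials all fail) = (1-p)^8 = (7/15)^8 = 5764801/2562890625

5764801/2562890625


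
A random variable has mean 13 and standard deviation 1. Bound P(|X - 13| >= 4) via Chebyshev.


k = 4/1 = 4
Chebyshev: P(|X-mu| >= k*sigma) <= 1/k^2 = 1/4^2 = 1/16

1/16


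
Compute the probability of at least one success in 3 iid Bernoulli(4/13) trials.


P(at least one) = 1 - P(none)
P(none) = (1 - 4/13)^3 = (9/13)^3 = 729/2197
P(at least one) = 1 - 729/2197 = 1468/2197

1468/2197


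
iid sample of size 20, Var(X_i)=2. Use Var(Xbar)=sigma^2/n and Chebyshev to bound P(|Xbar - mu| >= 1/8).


Var(Xbar) = Var(X)/n = 2/20
Chebyshev: P(|Xbar-mu| >= 1/8) <= Var(Xbar)/(1/8)^2 = (1/10)/(1/64) = 32/5
Bound exceeds 1, so trivial bound: 1

1


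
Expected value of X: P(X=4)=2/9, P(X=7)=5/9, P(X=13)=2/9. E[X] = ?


E[X] = sum(x * P(x))
= 4*2/9 + 7*5/9 + 13*2/9
= 23/3

23/3


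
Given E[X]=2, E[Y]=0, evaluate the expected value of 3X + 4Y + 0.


E[3X + 4Y + 0] = 3*E[X] + 4*E[Y] + 0
= (3)*(2) + (4)*(0) + (0)
= 6 + 0 + 0 = 6

6


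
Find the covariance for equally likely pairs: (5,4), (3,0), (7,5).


E[X]=5, E[Y]=3, E[XY]=55/3
Cov(X,Y) = E[XY] - E[X]E[Y] = 55/3 - 5*3 = 10/3

10/3


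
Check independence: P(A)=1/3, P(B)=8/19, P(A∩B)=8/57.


P(A)*P(B) = 1/3*8/19 = 8/57
P(A∩B) = 8/57, which equals P(A)P(B), so independent

Yes, A and B are independent


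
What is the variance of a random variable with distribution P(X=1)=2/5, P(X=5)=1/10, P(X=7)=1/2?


E[X] = 22/5, E[X^2] = 137/5
Var(X) = E[X^2] - (E[X])^2 = 137/5 - (22/5)^2 = 201/25

201/25


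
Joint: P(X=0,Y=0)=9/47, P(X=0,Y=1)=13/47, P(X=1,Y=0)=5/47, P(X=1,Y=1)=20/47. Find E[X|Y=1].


P(Y=1) = 33/47
E[X|Y=1] = (0*13 + 1*20)/33 = 20/33

20/33


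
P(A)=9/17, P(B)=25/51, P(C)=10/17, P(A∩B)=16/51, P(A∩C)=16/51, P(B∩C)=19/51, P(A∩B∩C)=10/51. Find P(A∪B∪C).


P(A∪B∪C) = P(A)+P(B)+P(C) - P(AB)-P(AC)-P(BC) + P(ABC)
= 9/17+25/51+10/17 - 16/51-16/51-19/51 + 10/51
= 41/51

41/51


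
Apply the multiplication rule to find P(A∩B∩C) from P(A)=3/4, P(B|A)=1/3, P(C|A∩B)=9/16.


P(A∩B∩C) = P(A) * P(B|A) * P(C|A∩B)
= 3/4 * 1/3 * 9/16
= 1/4 * 9/16 = 9/64

9/64


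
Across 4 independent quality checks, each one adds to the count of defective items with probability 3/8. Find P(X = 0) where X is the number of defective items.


P(X=0) = C(4,0) * p^0 * (1-p)^4
= 1 * 1 * 625/4096
= 625/4096

625/4096


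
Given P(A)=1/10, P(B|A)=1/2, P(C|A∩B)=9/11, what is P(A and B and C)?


P(A∩B∩C) = P(A) * P(B|A) * P(C|A∩B)
= 1/10 * 1/2 * 9/11
= 1/20 * 9/11 = 9/220

9/220


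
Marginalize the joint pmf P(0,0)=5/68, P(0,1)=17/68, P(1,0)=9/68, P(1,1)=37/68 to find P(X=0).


P(X=0) = P(0,0)+P(0,1) = 5/68 + 17/68 = 22/68 = 11/34

11/34


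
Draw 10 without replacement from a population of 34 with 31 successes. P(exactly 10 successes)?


P(X=10) = C(31,10)*C(3,0) / C(34,10)
= 44352165*1 / 131128140
= 44352165/131128140 = 23/68

23/68


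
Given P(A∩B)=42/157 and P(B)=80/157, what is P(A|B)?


P(A|B) = P(A∩B)/P(B) = (42/157)/(80/157) = 42/80 = 21/40

21/40


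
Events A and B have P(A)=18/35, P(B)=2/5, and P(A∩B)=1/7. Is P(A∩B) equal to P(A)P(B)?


P(A)*P(B) = 18/35*2/5 = 36/175
P(A∩B) = 1/7 != 36/175, so not independent

No, A and B are not independent


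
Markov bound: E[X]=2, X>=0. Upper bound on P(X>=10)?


Markov: P(X >= a) <= E[X]/a
P(X >= 10) <= 2/10 = 1/5

1/5


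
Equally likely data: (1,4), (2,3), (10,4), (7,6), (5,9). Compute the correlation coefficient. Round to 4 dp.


Cov(X,Y) = 1.4000, Var(X) = 10.8000, Var(Y) = 4.5600
rho = Cov/(sqrt(VarX)*sqrt(VarY)) = 0.1995

0.1995


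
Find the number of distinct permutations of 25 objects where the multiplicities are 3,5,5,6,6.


25! = 15511210043330985984000000
Denominator: 3!=6 * 5!=120 * 5!=120 * 6!=720 * 6!=720
Coefficient = 15511210043330985984000000 / 44789760000 = 346311523958400

346311523958400


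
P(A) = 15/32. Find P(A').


P(A') = 1 - P(A) = 1 - 15/32 = 17/32

17/32


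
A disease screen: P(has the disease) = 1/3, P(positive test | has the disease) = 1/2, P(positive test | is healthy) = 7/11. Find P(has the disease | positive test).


P(A) = P(A|B)P(B) + P(A|B')P(B') = 1/2*1/3 + 7/11*2/3 = 13/22
P(B|A) = P(A|B)P(B)/P(A) = (1/6)/(13/22) = 11/39

11/39


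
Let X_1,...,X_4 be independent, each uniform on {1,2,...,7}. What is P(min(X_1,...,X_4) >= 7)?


P(min >= 7) = P(all X_i >= 7) = (P(X_1 >= 7))^4
= (1/7)^4 = 1/2401

1/2401


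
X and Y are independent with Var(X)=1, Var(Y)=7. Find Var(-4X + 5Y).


Independence => Cov(X,Y)=0
Var(-4X + 5Y) = (-4)^2*Var(X) + 5^2*Var(Y)
= 16*1 + 25*7 = 191

191


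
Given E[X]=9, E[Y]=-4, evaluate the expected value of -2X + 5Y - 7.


E[-2X + 5Y - 7] = -2*E[X] + 5*E[Y] - 7
= (-2)*(9) + (5)*(-4) + (-7)
= -18 - 20 - 7 = -45

-45


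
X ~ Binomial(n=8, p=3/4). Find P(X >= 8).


P(X>=8) = P(X=8)
= 6561/65536
= 6561/65536

6561/65536


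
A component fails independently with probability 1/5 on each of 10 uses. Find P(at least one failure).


P(at least one) = 1 - P(none)
P(none) = (1 - 1/5)^10 = (4/5)^10 = 1048576/9765625
P(at least one) = 1 - 1048576/9765625 = 8717049/9765625

8717049/9765625


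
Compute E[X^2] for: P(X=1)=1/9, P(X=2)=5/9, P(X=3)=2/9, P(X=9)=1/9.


E[X^2] = sum(x^2 * P(x))
= 1*1/9 + 4*5/9 + 9*2/9 + 81*1/9
= 40/3

40/3


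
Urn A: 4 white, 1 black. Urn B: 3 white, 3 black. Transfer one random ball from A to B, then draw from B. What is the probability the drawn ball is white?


P(transfer white) = 4/5; P(transfer black) = 1/5
If white transferred: Urn II has 4 white of 7, so P(white|white moved) = 4/7
If black transferred: Urn II has 3 white of 7, so P(white|black moved) = 3/7
By total probability: P(white) = 4/5*4/7 + 1/5*3/7 = 19/35

19/35


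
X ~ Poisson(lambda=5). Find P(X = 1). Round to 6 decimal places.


P(X=1) = e^(-5) * 5^1 / 1!
≈ 0.006737946999 * 5 / 1
≈ 0.033690

0.033690


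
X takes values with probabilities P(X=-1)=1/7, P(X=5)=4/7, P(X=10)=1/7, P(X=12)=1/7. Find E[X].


E[X] = sum(x * P(x))
= -1*1/7 + 5*4/7 + 10*1/7 + 12*1/7
= 41/7

41/7


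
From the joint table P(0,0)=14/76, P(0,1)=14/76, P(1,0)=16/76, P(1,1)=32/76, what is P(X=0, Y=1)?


Read from table: P(X=0, Y=1) = 14/76 = 7/38

7/38


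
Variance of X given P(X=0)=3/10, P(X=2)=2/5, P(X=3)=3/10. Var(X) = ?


E[X] = 17/10, E[X^2] = 43/10
Var(X) = E[X^2] - (E[X])^2 = 43/10 - (17/10)^2 = 141/100

141/100


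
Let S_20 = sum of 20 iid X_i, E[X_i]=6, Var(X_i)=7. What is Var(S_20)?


By independence, Var(S_n) = n*Var(X_1) = 20*7 = 140

140


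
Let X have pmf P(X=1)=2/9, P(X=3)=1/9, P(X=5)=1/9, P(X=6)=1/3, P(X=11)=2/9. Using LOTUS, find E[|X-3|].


E[|X-3|] = sum(g(x)*P(x))
= 2*2/9 + 0*1/9 + 2*1/9 + 3*1/3 + 8*2/9
= 31/9

31/9


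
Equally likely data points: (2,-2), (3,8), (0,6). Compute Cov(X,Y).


E[X]=5/3, E[Y]=4, E[XY]=20/3
Cov(X,Y) = E[XY] - E[X]E[Y] = 20/3 - 5/3*4 = 0

0


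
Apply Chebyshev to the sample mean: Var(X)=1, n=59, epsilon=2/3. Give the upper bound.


Var(Xbar) = Var(X)/n = 1/59
Chebyshev: P(|Xbar-mu| >= 2/3) <= Var(Xbar)/(2/3)^2 = (1/59)/(4/9) = 9/236

9/236


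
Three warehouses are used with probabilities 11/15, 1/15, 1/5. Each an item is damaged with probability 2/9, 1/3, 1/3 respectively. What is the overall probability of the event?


P(A) = P(A|B1)P(B1) + P(A|B2)P(B2) + P(A|B3)P(B3)
= 2/9*11/15 + 1/3*1/15 + 1/3*1/5
= 22/135 + 1/45 + 1/15 = 34/135

34/135


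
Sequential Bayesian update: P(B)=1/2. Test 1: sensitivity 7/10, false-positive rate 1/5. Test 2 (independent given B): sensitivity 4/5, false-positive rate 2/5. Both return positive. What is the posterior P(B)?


After test 1: P(+) = 7/10*1/2 + 1/5*1/2 = 9/20
P(B|+) = (7/20)/(9/20) = 7/9
After test 2 (use post1 as new prior): P(+) = 4/5*7/9 + 2/5*2/9 = 32/45
P(B|+,+) = (28/45)/(32/45) = 7/8

7/8


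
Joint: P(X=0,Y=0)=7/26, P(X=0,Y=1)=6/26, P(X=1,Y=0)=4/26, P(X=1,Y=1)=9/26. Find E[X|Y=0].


P(Y=0) = 11/26
E[X|Y=0] = (0*7 + 1*4)/11 = 4/11

4/11


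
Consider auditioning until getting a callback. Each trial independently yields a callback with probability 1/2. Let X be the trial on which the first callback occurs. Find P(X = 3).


P(X=3) = (1-p)^2 * p = (1/2)^2 * 1/2
= 1/4 * 1/2 = 1/8

1/8


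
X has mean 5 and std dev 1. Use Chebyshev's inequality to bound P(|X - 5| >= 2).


k = 2/1 = 2
Chebyshev: P(|X-mu| >= k*sigma) <= 1/k^2 = 1/2^2 = 1/4

1/4


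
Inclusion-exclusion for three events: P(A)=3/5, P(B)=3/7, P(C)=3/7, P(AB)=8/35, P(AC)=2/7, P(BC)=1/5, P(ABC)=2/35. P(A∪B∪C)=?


P(A∪B∪C) = P(A)+P(B)+P(C) - P(AB)-P(AC)-P(BC) + P(ABC)
= 3/5+3/7+3/7 - 8/35-2/7-1/5 + 2/35
= 4/5

4/5


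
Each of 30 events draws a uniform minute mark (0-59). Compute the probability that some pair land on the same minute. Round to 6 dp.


P(all different) = prod((60-i)/60 for i=0..29) = 0.000142
P(at least one match) = 1 - 0.000142 = 0.999858

0.999858


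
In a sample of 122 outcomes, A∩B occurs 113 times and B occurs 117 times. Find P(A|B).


P(A|B) = P(A∩B)/P(B) = (113/122)/(117/122) = 113/117

113/117


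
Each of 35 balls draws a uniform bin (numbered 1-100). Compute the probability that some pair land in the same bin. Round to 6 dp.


P(all different) = prod((100-i)/100 for i=0..34) = 0.001132
P(at least one match) = 1 - 0.001132 = 0.998868

0.998868


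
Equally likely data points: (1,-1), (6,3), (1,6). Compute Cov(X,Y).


E[X]=8/3, E[Y]=8/3, E[XY]=23/3
Cov(X,Y) = E[XY] - E[X]E[Y] = 23/3 - 8/3*8/3 = 5/9

5/9


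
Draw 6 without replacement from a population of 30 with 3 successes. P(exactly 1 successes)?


P(X=1) = C(3,1)*C(27,5) / C(30,6)
= 3*80730 / 593775
= 242190/593775 = 414/1015

414/1015


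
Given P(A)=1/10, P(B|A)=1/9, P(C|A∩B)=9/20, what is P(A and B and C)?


P(A∩B∩C) = P(A) * P(B|A) * P(C|A∩B)
= 1/10 * 1/9 * 9/20
= 1/90 * 9/20 = 1/200

1/200


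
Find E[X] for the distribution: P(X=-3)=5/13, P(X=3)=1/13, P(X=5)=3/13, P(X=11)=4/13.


E[X] = sum(x * P(x))
= -3*5/13 + 3*1/13 + 5*3/13 + 11*4/13
= 47/13

47/13


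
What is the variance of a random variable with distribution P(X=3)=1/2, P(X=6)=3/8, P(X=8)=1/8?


E[X] = 19/4, E[X^2] = 26
Var(X) = E[X^2] - (E[X])^2 = 26 - (19/4)^2 = 55/16

55/16


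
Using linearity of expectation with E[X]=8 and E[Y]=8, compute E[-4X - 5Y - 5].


E[-4X - 5Y - 5] = -4*E[X] - 5*E[Y] - 5
= (-4)*(8) + (-5)*(8) + (-5)
= -32 - 40 - 5 = -77

-77


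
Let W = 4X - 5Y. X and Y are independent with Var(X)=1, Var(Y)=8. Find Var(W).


Independence => Cov(X,Y)=0
Var(4X - 5Y) = 4^2*Var(X) + (-5)^2*Var(Y)
= 16*1 + 25*8 = 216

216


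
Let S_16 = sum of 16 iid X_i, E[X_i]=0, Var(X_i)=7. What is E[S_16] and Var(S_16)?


E[S_n] = n*mu = 16*0 = 0
Var(S_n) = n*sigma^2 = 16*7 = 112

E[S_16]=0, Var(S_16)=112


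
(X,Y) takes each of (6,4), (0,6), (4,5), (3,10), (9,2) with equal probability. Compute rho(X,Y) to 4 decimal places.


Cov(X,Y) = -5.3600, Var(X) = 9.0400, Var(Y) = 7.0400
rho = Cov/(sqrt(VarX)*sqrt(VarY)) = -0.6719

-0.6719


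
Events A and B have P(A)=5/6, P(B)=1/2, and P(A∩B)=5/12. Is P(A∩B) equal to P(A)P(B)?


P(A)*P(B) = 5/6*1/2 = 5/12
P(A∩B) = 5/12, which equals P(A)P(B), so independent

Yes, A and B are independent


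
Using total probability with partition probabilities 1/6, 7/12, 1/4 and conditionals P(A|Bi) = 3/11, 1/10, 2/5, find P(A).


P(A) = P(A|B1)P(B1) + P(A|B2)P(B2) + P(A|B3)P(B3)
= 3/11*1/6 + 1/10*7/12 + 2/5*1/4
= 1/22 + 7/120 + 1/10 = 269/1320

269/1320


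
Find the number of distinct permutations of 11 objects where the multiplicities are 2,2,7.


11! = 39916800
Denominator: 2!=2 * 2!=2 * 7!=5040
Coefficient = 39916800 / 20160 = 1980

1980


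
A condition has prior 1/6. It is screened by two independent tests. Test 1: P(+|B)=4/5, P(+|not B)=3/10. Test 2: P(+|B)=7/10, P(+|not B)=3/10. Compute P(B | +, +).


After test 1: P(+) = 4/5*1/6 + 3/10*5/6 = 23/60
P(B|+) = (2/15)/(23/60) = 8/23
After test 2 (use post1 as new prior): P(+) = 7/10*8/23 + 3/10*15/23 = 101/230
P(B|+,+) = (28/115)/(101/230) = 56/101

56/101


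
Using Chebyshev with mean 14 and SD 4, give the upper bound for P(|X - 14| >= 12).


k = 12/4 = 3
Chebyshev: P(|X-mu| >= k*sigma) <= 1/k^2 = 1/3^2 = 1/9

1/9


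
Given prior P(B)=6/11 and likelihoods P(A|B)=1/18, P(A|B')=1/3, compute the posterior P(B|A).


P(A) = P(A|B)P(B) + P(A|B')P(B') = 1/18*6/11 + 1/3*5/11 = 2/11
P(B|A) = P(A|B)P(B)/P(A) = (1/33)/(2/11) = 1/6

1/6


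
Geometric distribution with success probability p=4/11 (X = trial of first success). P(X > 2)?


P(X > 2) = P(first 2 trials all fail) = (1-p)^2 = (7/11)^2 = 49/121

49/121


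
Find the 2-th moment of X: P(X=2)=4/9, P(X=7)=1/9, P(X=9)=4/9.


E[X^2] = sum(x^2 * P(x))
= 4*4/9 + 49*1/9 + 81*4/9
= 389/9

389/9


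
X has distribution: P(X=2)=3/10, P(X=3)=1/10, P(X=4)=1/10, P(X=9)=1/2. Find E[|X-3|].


E[|X-3|] = sum(g(x)*P(x))
= 1*3/10 + 0*1/10 + 1*1/10 + 6*1/2
= 17/5

17/5


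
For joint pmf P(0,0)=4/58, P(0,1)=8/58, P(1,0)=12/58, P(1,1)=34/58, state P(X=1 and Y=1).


Read from table: P(X=1, Y=1) = 34/58 = 17/29

17/29


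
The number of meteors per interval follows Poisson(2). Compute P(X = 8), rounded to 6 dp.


P(X=8) = e^(-2) * 2^8 / 8!
≈ 0.1353352832 * 256 / 40320
≈ 0.000859

0.000859


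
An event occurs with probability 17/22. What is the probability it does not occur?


P(A') = 1 - P(A) = 1 - 17/22 = 5/22

5/22


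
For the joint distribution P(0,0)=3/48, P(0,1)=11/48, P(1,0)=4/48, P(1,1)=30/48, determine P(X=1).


P(X=1) = P(1,0)+P(1,1) = 4/48 + 30/48 = 34/48 = 17/24

17/24


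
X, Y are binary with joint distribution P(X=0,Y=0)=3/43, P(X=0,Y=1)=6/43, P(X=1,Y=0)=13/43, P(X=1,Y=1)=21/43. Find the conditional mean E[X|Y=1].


P(Y=1) = 27/43
E[X|Y=1] = (0*6 + 1*21)/27 = 21/27 = 7/9

7/9


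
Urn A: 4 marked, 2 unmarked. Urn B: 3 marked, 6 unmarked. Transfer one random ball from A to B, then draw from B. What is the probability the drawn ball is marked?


P(transfer marked) = 4/6 = 2/3; P(transfer unmarked) = 1/3
If marked transferred: Urn II has 4 marked of 10, so P(marked|marked moved) = 2/5
If unmarked transferred: Urn II has 3 marked of 10, so P(marked|unmarked moved) = 3/10
By total probability: P(marked) = 2/3*2/5 + 1/3*3/10 = 11/30

11/30


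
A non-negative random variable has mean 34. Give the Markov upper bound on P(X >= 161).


Markov: P(X >= a) <= E[X]/a
P(X >= 161) <= 34/161

34/161


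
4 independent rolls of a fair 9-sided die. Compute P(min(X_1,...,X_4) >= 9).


P(min >= 9) = P(all X_i >= 9) = (P(X_1 >= 9))^4
= (1/9)^4 = 1/6561

1/6561


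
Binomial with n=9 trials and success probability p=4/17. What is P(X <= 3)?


P(X<=3) = P(X=0) + P(X=1) + P(X=2) + P(X=3)
= 10604499373/118587876497 + 29366305956/118587876497 + 36143145792/118587876497 + 25948925184/118587876497
= 102062876305/118587876497

102062876305/118587876497


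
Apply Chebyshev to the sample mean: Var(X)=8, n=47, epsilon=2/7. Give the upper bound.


Var(Xbar) = Var(X)/n = 8/47
Chebyshev: P(|Xbar-mu| >= 2/7) <= Var(Xbar)/(2/7)^2 = (8/47)/(4/49) = 98/47
Bound exceeds 1, so trivial bound: 1

1


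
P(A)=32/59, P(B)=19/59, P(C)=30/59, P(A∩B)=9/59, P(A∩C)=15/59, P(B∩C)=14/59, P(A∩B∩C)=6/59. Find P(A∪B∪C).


P(A∪B∪C) = P(A)+P(B)+P(C) - P(AB)-P(AC)-P(BC) + P(ABC)
= 32/59+19/59+30/59 - 9/59-15/59-14/59 + 6/59
= 49/59

49/59


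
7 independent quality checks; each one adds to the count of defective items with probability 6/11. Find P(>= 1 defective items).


P(at least one) = 1 - P(none)
P(none) = (1 - 6/11)^7 = (5/11)^7 = 78125/19487171
P(at least one) = 1 - 78125/19487171 = 19409046/19487171

19409046/19487171


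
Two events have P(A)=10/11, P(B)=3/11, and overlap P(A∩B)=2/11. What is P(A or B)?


P(A∪B) = P(A) + P(B) - P(A∩B)
= 10/11 + 3/11 - 2/11 = 1

1


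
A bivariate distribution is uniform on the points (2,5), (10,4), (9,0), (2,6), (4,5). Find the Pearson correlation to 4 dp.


Cov(X,Y) = -5.2000, Var(X) = 11.8400, Var(Y) = 4.4000
rho = Cov/(sqrt(VarX)*sqrt(VarY)) = -0.7204

-0.7204


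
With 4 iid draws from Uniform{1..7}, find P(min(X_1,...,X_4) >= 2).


P(min >= 2) = P(all X_i >= 2) = (P(X_1 >= 2))^4
= (6/7)^4 = 1296/2401

1296/2401


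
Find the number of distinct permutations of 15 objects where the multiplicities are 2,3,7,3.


15! = 1307674368000
Denominator: 2!=2 * 3!=6 * 7!=5040 * 3!=6
Coefficient = 1307674368000 / 362880 = 3603600

3603600


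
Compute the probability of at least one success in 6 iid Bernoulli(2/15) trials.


P(at least one) = 1 - P(none)
P(none) = (1 - 2/15)^6 = (13/15)^6 = 4826809/11390625
P(at least one) = 1 - 4826809/11390625 = 6563816/11390625

6563816/11390625


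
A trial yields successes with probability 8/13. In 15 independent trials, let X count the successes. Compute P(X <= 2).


P(X<=2) = P(X=0) + P(X=1) + P(X=2)
= 30517578125/51185893014090757 + 732421875000/51185893014090757 + 8203125000000/51185893014090757
= 689697265625/3937376385699289

689697265625/3937376385699289


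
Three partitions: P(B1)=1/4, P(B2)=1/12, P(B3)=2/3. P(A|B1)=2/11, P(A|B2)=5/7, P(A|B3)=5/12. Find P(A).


P(A) = P(A|B1)P(B1) + P(A|B2)P(B2) + P(A|B3)P(B3)
= 2/11*1/4 + 5/7*1/12 + 5/12*2/3
= 1/22 + 5/84 + 5/18 = 1061/2772

1061/2772


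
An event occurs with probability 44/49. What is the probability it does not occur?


P(A') = 1 - P(A) = 1 - 44/49 = 5/49

5/49


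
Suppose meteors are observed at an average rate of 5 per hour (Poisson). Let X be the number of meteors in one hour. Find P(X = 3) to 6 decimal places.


P(X=3) = e^(-5) * 5^3 / 3!
≈ 0.006737946999 * 125 / 6
≈ 0.140374

0.140374


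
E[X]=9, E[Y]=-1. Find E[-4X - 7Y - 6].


E[-4X - 7Y - 6] = -4*E[X] - 7*E[Y] - 6
= (-4)*(9) + (-7)*(-1) + (-6)
= -36 + 7 - 6 = -35

-35


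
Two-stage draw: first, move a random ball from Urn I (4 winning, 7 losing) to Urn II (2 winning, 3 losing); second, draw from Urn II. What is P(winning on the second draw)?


P(transfer winning) = 4/11; P(transfer losing) = 7/11
If winning transferred: Urn II has 3 winning of 6, so P(winning|winning moved) = 1/2
If losing transferred: Urn II has 2 winning of 6, so P(winning|losing moved) = 1/3
By total probability: P(winning) = 4/11*1/2 + 7/11*1/3 = 13/33

13/33


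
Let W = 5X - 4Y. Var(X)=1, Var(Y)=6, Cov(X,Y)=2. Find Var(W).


Var(5X - 4Y) = 5^2*Var(X) + (-4)^2*Var(Y) + 2*5*(-4)*Cov(X,Y)
= 25*1 + 16*6 - 40*2
= 25 + 96 - 80 = 41

41


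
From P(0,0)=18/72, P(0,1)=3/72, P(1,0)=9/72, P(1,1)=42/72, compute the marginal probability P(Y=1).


P(Y=1) = P(0,1)+P(1,1) = 3/72 + 42/72 = 45/72 = 5/8

5/8


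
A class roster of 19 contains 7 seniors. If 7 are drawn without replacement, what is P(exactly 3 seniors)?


P(X=3) = C(7,3)*C(12,4) / C(19,7)
= 35*495 / 50388
= 17325/50388 = 5775/16796

5775/16796


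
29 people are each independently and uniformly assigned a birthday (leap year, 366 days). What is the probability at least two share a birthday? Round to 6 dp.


P(all different) = prod((366-i)/366 for i=0..28) = 0.320056
P(at least one match) = 1 - 0.320056 = 0.679944

0.679944


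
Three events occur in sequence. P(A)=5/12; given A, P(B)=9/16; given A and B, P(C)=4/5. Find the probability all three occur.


P(A∩B∩C) = P(A) * P(B|A) * P(C|A∩B)
= 5/12 * 9/16 * 4/5
= 15/64 * 4/5 = 3/16

3/16


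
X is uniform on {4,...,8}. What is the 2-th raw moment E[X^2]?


E[X^2] = (1/5) * sum(x^2 for x=4..8)
= 190/5 = 38

38


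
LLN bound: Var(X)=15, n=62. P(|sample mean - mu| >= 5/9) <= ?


Var(Xbar) = Var(X)/n = 15/62
Chebyshev: P(|Xbar-mu| >= 5/9) <= Var(Xbar)/(5/9)^2 = (15/62)/(25/81) = 243/310

243/310


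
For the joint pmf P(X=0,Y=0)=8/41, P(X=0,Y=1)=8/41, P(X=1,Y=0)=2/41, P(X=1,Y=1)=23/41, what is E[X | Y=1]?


P(Y=1) = 31/41
E[X|Y=1] = (0*8 + 1*23)/31 = 23/31

23/31


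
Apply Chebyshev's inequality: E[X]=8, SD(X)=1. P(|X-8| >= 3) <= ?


k = 3/1 = 3
Chebyshev: P(|X-mu| >= k*sigma) <= 1/k^2 = 1/3^2 = 1/9

1/9


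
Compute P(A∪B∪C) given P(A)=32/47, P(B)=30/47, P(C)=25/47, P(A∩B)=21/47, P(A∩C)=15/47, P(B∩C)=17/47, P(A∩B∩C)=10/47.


P(A∪B∪C) = P(A)+P(B)+P(C) - P(AB)-P(AC)-P(BC) + P(ABC)
= 32/47+30/47+25/47 - 21/47-15/47-17/47 + 10/47
= 44/47

44/47


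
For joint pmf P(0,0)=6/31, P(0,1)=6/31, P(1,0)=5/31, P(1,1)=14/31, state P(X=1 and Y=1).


Read from table: P(X=1, Y=1) = 14/31

14/31


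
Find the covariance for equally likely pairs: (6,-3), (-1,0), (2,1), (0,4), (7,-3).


E[X]=14/5, E[Y]=-1/5, E[XY]=-37/5
Cov(X,Y) = E[XY] - E[X]E[Y] = -37/5 - 14/5*-1/5 = -171/25

-171/25


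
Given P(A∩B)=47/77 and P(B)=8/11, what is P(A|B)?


P(A|B) = P(A∩B)/P(B) = (47/77)/(56/77) = 47/56

47/56


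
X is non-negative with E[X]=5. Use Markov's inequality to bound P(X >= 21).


Markov: P(X >= a) <= E[X]/a
P(X >= 21) <= 5/21

5/21


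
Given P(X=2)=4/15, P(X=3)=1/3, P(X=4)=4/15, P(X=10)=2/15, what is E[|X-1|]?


E[|X-1|] = sum(g(x)*P(x))
= 1*4/15 + 2*1/3 + 3*4/15 + 9*2/15
= 44/15

44/15


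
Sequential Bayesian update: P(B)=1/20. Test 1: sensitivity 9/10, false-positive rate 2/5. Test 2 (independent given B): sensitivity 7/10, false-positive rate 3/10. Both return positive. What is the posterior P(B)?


After test 1: P(+) = 9/10*1/20 + 2/5*19/20 = 17/40
P(B|+) = (9/200)/(17/40) = 9/85
After test 2 (use post1 as new prior): P(+) = 7/10*9/85 + 3/10*76/85 = 291/850
P(B|+,+) = (63/850)/(291/850) = 21/97

21/97


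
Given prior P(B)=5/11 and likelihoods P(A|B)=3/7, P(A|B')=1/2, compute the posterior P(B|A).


P(A) = P(A|B)P(B) + P(A|B')P(B') = 3/7*5/11 + 1/2*6/11 = 36/77
P(B|A) = P(A|B)P(B)/P(A) = (15/77)/(36/77) = 5/12

5/12


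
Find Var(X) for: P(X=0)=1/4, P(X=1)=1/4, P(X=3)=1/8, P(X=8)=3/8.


E[X] = 29/8, E[X^2] = 203/8
Var(X) = E[X^2] - (E[X])^2 = 203/8 - (29/8)^2 = 783/64

783/64


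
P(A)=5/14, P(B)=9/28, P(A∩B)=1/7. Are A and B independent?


P(A)*P(B) = 5/14*9/28 = 45/392
P(A∩B) = 1/7 != 45/392, so not independent

No, A and B are not independent


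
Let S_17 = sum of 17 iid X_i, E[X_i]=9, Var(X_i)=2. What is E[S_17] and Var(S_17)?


E[S_n] = n*mu = 17*9 = 153
Var(S_n) = n*sigma^2 = 17*2 = 34

E[S_17]=153, Var(S_17)=34


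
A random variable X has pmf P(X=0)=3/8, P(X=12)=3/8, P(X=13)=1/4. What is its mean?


E[X] = sum(x * P(x))
= 0*3/8 + 12*3/8 + 13*1/4
= 31/4

31/4


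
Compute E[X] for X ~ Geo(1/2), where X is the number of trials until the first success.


For geometric (trials until first success), E[X] = 1/p = 1/(1/2) = 2

2


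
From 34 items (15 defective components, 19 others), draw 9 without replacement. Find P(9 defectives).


P(X=9) = C(15,9)*C(19,0) / C(34,9)
= 5005*1 / 52451256
= 5005/52451256 = 35/366792

35/366792


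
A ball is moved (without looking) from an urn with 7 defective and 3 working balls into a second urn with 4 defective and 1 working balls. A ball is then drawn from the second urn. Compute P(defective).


P(transfer defective) = 7/10; P(transfer working) = 3/10
If defective transferred: Urn II has 5 defective of 6, so P(defective|defective moved) = 5/6
If working transferred: Urn II has 4 defective of 6, so P(defective|working moved) = 2/3
By total probability: P(defective) = 7/10*5/6 + 3/10*2/3 = 47/60

47/60


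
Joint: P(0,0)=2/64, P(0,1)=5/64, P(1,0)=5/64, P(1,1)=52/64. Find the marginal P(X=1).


P(X=1) = P(1,0)+P(1,1) = 5/64 + 52/64 = 57/64

57/64


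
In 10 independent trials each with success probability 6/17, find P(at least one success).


P(at least one) = 1 - P(none)
P(none) = (1 - 6/17)^10 = (11/17)^10 = 25937424601/2015993900449
P(at least one) = 1 - 25937424601/2015993900449 = 1990056475848/2015993900449

1990056475848/2015993900449


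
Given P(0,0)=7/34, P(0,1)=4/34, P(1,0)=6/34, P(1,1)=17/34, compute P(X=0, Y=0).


Read from table: P(X=0, Y=0) = 7/34

7/34


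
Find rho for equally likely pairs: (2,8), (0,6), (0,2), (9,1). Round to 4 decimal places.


Cov(X,Y) = -5.4375, Var(X) = 13.6875, Var(Y) = 8.1875
rho = Cov/(sqrt(VarX)*sqrt(VarY)) = -0.5136

-0.5136


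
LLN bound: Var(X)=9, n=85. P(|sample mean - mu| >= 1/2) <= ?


Var(Xbar) = Var(X)/n = 9/85
Chebyshev: P(|Xbar-mu| >= 1/2) <= Var(Xbar)/(1/2)^2 = (9/85)/(1/4) = 36/85

36/85


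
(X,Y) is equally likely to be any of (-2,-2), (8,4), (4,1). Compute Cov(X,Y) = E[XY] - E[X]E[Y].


E[X]=10/3, E[Y]=1, E[XY]=40/3
Cov(X,Y) = E[XY] - E[X]E[Y] = 40/3 - 10/3*1 = 10

10


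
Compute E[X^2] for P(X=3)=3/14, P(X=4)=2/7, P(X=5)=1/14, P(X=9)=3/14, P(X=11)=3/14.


E[X^2] = sum(g(x)*P(x))
= 9*3/14 + 16*2/7 + 25*1/14 + 81*3/14 + 121*3/14
= 361/7

361/7


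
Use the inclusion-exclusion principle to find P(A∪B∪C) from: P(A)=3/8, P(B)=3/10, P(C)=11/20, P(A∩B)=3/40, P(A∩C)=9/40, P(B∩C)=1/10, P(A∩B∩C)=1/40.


P(A∪B∪C) = P(A)+P(B)+P(C) - P(AB)-P(AC)-P(BC) + P(ABC)
= 3/8+3/10+11/20 - 3/40-9/40-1/10 + 1/40
= 17/20

17/20


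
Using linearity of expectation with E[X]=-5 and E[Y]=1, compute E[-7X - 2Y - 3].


E[-7X - 2Y - 3] = -7*E[X] - 2*E[Y] - 3
= (-7)*(-5) + (-2)*(1) + (-3)
= 35 - 2 - 3 = 30

30


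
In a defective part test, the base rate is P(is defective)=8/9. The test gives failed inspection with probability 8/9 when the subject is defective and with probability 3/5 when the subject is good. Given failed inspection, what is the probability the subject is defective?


P(A) = P(A|B)P(B) + P(A|B')P(B') = 8/9*8/9 + 3/5*1/9 = 347/405
P(B|A) = P(A|B)P(B)/P(A) = (64/81)/(347/405) = 320/347

320/347


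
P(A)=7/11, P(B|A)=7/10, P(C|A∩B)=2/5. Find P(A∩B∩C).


P(A∩B∩C) = P(A) * P(B|A) * P(C|A∩B)
= 7/11 * 7/10 * 2/5
= 49/110 * 2/5 = 49/275

49/275


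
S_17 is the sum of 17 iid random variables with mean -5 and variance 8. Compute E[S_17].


E[S_n] = n*E[X_1] = 17*-5 = -85

-85


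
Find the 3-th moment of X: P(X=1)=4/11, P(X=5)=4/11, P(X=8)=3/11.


E[X^3] = sum(x^3 * P(x))
= 1*4/11 + 125*4/11 + 512*3/11
= 2040/11

2040/11


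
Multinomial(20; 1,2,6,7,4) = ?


20! = 2432902008176640000
Denominator: 1!=1 * 2!=2 * 6!=720 * 7!=5040 * 4!=24
Coefficient = 2432902008176640000 / 174182400 = 13967553600

13967553600


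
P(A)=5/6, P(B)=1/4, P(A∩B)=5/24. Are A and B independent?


P(A)*P(B) = 5/6*1/4 = 5/24
P(A∩B) = 5/24, which equals P(A)P(B), so independent

Yes, A and B are independent


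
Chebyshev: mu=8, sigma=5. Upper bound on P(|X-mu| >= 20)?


k = 20/5 = 4
Chebyshev: P(|X-mu| >= k*sigma) <= 1/k^2 = 1/4^2 = 1/16

1/16


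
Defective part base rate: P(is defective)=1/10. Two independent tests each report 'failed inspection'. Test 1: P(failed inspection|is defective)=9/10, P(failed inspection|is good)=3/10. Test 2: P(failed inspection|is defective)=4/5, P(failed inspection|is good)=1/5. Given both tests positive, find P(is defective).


After test 1: P(+) = 9/10*1/10 + 3/10*9/10 = 9/25
P(B|+) = (9/100)/(9/25) = 1/4
After test 2 (use post1 as new prior): P(+) = 4/5*1/4 + 1/5*3/4 = 7/20
P(B|+,+) = (1/5)/(7/20) = 4/7

4/7


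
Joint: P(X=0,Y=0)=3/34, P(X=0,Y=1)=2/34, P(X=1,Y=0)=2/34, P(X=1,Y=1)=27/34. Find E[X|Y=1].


P(Y=1) = 29/34
E[X|Y=1] = (0*2 + 1*27)/29 = 27/29

27/29


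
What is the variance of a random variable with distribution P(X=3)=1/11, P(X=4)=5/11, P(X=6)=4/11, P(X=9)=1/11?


E[X] = 56/11, E[X^2] = 314/11
Var(X) = E[X^2] - (E[X])^2 = 314/11 - (56/11)^2 = 318/121

318/121


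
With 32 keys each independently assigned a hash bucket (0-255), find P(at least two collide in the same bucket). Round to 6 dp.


P(all different) = prod((256-i)/256 for i=0..31) = 0.132357
P(at least one match) = 1 - 0.132357 = 0.867643

0.867643


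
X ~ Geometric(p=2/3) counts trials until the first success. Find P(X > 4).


P(X > 4) = P(first 4 trials all fail) = (1-p)^4 = (1/3)^4 = 1/81

1/81


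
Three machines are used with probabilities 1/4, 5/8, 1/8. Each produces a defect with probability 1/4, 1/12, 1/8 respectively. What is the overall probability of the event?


P(A) = P(A|B1)P(B1) + P(A|B2)P(B2) + P(A|B3)P(B3)
= 1/4*1/4 + 1/12*5/8 + 1/8*1/8
= 1/16 + 5/96 + 1/64 = 25/192

25/192


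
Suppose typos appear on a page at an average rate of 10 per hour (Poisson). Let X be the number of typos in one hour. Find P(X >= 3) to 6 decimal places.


P(X>=3) = 1 - P(X<=2) = 1 - (e^(-10)*10^0/0! + e^(-10)*10^1/1! + e^(-10)*10^2/2!)
≈ 1 - (0.0000453999 + 0.0004539993 + 0.0022699965)
= 1 - 0.0027693957 = 0.9972306043
≈ 0.997231

0.997231
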